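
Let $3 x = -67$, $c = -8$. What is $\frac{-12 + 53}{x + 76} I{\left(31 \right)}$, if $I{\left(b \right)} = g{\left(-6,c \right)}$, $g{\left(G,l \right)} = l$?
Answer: $- \frac{984}{161} \approx -6.1118$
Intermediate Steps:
$x = - \frac{67}{3}$ ($x = \frac{1}{3} \left(-67\right) = - \frac{67}{3} \approx -22.333$)
$I{\left(b \right)} = -8$
$\frac{-12 + 53}{x + 76} I{\left(31 \right)} = \frac{-12 + 53}{- \frac{67}{3} + 76} \left(-8\right) = \frac{41}{\frac{161}{3}} \left(-8\right) = 41 \cdot \frac{3}{161} \left(-8\right) = \frac{123}{161} \left(-8\right) = - \frac{984}{161}$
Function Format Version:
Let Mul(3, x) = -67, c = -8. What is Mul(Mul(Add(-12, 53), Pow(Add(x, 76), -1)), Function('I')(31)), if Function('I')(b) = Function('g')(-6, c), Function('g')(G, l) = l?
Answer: Rational(-984, 161) ≈ -6.1118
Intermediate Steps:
x = Rational(-67, 3) (x = Mul(Rational(1, 3), -67) = Rational(-67, 3) ≈ -22.333)
Function('I')(b) = -8
Mul(Mul(Add(-12, 53), Pow(Add(x, 76), -1)), Function('I')(31)) = Mul(Mul(Add(-12, 53), Pow(Add(Rational(-67, 3), 76), -1)), -8) = Mul(Mul(41, Pow(Rational(161, 3), -1)), -8) = Mul(Mul(41, Rational(3, 161)), -8) = Mul(Rational(123, 161), -8) = Rational(-984, 161)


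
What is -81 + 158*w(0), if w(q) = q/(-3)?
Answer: -81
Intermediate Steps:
w(q) = -q/3 (w(q) = q*(-⅓) = -q/3)
-81 + 158*w(0) = -81 + 158*(-⅓*0) = -81 + 158*0 = -81 + 0 = -81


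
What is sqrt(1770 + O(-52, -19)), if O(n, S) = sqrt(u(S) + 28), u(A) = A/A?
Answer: sqrt(1770 + sqrt(29)) ≈ 42.135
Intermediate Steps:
u(A) = 1
O(n, S) = sqrt(29) (O(n, S) = sqrt(1 + 28) = sqrt(29))
sqrt(1770 + O(-52, -19)) = sqrt(1770 + sqrt(29))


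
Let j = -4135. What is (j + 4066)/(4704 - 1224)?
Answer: -23/1160 ≈ -0.019828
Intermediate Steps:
(j + 4066)/(4704 - 1224) = (-4135 + 4066)/(4704 - 1224) = -69/3480 = -69*1/3480 = -23/1160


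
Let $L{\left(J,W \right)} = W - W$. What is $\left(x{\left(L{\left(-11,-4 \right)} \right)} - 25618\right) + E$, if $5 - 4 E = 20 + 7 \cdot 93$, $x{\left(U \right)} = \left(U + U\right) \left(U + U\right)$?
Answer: $- \frac{51569}{2} \approx -25785.0$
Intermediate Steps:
$L{\left(J,W \right)} = 0$
$x{\left(U \right)} = 4 U^{2}$ ($x{\left(U \right)} = 2 U 2 U = 4 U^{2}$)
$E = - \frac{333}{2}$ ($E = \frac{5}{4} - \frac{20 + 7 \cdot 93}{4} = \frac{5}{4} - \frac{20 + 651}{4} = \frac{5}{4} - \frac{671}{4} = - \frac{333}{2} \approx -166.5$)
$\left(x{\left(L{\left(-11,-4 \right)} \right)} - 25618\right) + E = \left(4 \cdot 0^{2} - 25618\right) - \frac{333}{2} = \left(4 \cdot 0 - 25618\right) - \frac{333}{2} = \left(0 - 25618\right) - \frac{333}{2} = -25618 - \frac{333}{2} = - \frac{51569}{2}$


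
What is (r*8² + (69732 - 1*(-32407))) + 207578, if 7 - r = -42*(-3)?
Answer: 302101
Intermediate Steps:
r = -119 (r = 7 - (-42)*(-3) = 7 - 1*126 = 7 - 126 = -119)
(r*8² + (69732 - 1*(-32407))) + 207578 = (-119*8² + (69732 - 1*(-32407))) + 207578 = (-119*64 + (69732 + 32407)) + 207578 = (-7616 + 102139) + 207578 = 94523 + 207578 = 302101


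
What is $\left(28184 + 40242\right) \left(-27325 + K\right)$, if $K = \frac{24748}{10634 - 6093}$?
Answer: $- \frac{8488797976802}{4541} \approx -1.8694 \cdot 10^{9}$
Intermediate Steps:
$K = \frac{24748}{4541} \approx 5.4499$
$\left(28184 + 40242\right) \left(-27325 + K\right) = \left(28184 + 40242\right) \left(-27325 + \frac{24748}{4541}\right) = 68426 \left(- \frac{124058077}{4541}\right) = - \frac{8488797976802}{4541}$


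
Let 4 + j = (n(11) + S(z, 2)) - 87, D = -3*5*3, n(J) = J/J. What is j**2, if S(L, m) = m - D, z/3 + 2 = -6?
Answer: 1849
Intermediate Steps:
n(J) = 1
D = -45 (D = -15*3 = -45)
z = -24 (z = -6 + 3*(-6) = -6 - 18 = -24)
S(L, m) = 45 + m (S(L, m) = m - 1*(-45) = m + 45 = 45 + m)
j = -43 (j = -4 + ((1 + (45 + 2)) - 87) = -4 + ((1 + 47) - 87) = -4 + (48 - 87) = -4 - 39 = -43)
j**2 = (-43)**2 = 1849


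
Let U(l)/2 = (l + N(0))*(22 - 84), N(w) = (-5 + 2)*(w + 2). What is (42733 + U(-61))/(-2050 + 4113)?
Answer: 51041/2063 ≈ 24.741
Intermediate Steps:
N(w) = -6 - 3*w (N(w) = -3*(2 + w) = -6 - 3*w)
U(l) = 744 - 124*l (U(l) = 2*((l + (-6 - 3*0))*(22 - 84)) = 2*((l + (-6 + 0))*(-62)) = 2*((l - 6)*(-62)) = 2*((-6 + l)*(-62)) = 2*(372 - 62*l) = 744 - 124*l)
(42733 + U(-61))/(-2050 + 4113) = (42733 + (744 - 124*(-61)))/(-2050 + 4113) = (42733 + (744 + 7564))/2063 = (42733 + 8308)*(1/2063) = 51041*(1/2063) = 51041/2063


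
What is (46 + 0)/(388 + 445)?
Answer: 46/833 ≈ 0.055222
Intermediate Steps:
(46 + 0)/(388 + 445) = 46/833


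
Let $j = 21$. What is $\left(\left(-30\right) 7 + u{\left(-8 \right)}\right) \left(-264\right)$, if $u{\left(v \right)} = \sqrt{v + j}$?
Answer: $55440 - 264 \sqrt{13} \approx 54488.0$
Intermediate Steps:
$u{\left(v \right)} = \sqrt{21 + v}$ ($u{\left(v \right)} = \sqrt{v + 21} = \sqrt{21 + v}$)
$\left(\left(-30\right) 7 + u{\left(-8 \right)}\right) \left(-264\right) = \left(\left(-30\right) 7 + \sqrt{21 - 8}\right) \left(-264\right) = \left(-210 + \sqrt{13}\right) \left(-264\right) = 55440 - 264 \sqrt{13}$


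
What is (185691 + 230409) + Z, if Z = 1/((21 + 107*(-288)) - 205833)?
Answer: 98460910799/236628 ≈ 4.1610e+5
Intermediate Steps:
Z = -1/236628 (Z = 1/((21 - 30816) - 205833) = 1/(-30795 - 205833) = 1/(-236628) = -1/236628 ≈ -4.2260e-6)
(185691 + 230409) + Z = (185691 + 230409) - 1/236628 = 416100 - 1/236628 = 98460910799/236628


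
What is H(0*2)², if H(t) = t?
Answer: 0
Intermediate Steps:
H(0*2)² = (0*2)² = 0² = 0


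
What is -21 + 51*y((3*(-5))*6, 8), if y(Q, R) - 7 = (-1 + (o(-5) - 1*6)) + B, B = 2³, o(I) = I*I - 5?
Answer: 1407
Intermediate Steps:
o(I) = -5 + I² (o(I) = I² - 5 = -5 + I²)
B = 8
y(Q, R) = 28 (y(Q, R) = 7 + ((-1 + ((-5 + (-5)²) - 1*6)) + 8) = 7 + ((-1 + ((-5 + 25) - 6)) + 8) = 7 + ((-1 + (20 - 6)) + 8) = 7 + ((-1 + 14) + 8) = 7 + (13 + 8) = 7 + 21 = 28)
-21 + 51*y((3*(-5))*6, 8) = -21 + 51*28 = -21 + 1428 = 1407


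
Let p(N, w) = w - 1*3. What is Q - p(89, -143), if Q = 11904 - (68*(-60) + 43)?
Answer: 16087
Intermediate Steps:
p(N, w) = -3 + w (p(N, w) = w - 3 = -3 + w)
Q = 15941 (Q = 11904 - (-4080 + 43) = 11904 - 1*(-4037) = 11904 + 4037 = 15941)
Q - p(89, -143) = 15941 - (-3 - 143) = 15941 - 1*(-146) = 15941 + 146 = 16087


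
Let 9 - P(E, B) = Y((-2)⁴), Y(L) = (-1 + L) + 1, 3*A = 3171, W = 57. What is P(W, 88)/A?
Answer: -1/151 ≈ -0.0066225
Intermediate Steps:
A = 1057 (A = (⅓)*3171 = 1057)
Y(L) = L
P(E, B) = -7 (P(E, B) = 9 - 1*(-2)⁴ = 9 - 1*16 = 9 - 16 = -7)
P(W, 88)/A = -7/1057 = -7*1/1057 = -1/151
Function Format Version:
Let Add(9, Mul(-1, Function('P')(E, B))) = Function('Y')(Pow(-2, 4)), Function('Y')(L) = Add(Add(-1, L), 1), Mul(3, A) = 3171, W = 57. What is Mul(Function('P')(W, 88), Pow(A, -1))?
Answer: Rational(-1, 151) ≈ -0.0066225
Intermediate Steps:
A = 1057 (A = Mul(Rational(1, 3), 3171) = 1057)
Function('Y')(L) = L
Function('P')(E, B) = -7 (Function('P')(E, B) = Add(9, Mul(-1, Pow(-2, 4))) = Add(9, Mul(-1, 16)) = Add(9, -16) = -7)
Mul(Function('P')(W, 88), Pow(A, -1)) = Mul(-7, Pow(1057, -1)) = Mul(-7, Rational(1, 1057)) = Rational(-1, 151)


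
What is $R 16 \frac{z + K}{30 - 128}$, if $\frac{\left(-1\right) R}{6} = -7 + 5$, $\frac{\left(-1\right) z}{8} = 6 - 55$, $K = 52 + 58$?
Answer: $- \frac{48192}{49} \approx -983.51$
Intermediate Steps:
$K = 110$
$z = 392$ ($z = - 8 \left(6 - 55\right) = \left(-8\right) \left(-49\right) = 392$)
$R = 12$ ($R = - 6 \left(-7 + 5\right) = \left(-6\right) \left(-2\right) = 12$)
$R 16 \frac{z + K}{30 - 128} = 12 \cdot 16 \frac{392 + 110}{30 - 128} = 12 \cdot 16 \frac{502}{-98} = 12 \cdot 16 \cdot 502 \left(- \frac{1}{98}\right) = 12 \cdot 16 \left(- \frac{251}{49}\right) = 12 \left(- \frac{4016}{49}\right) = - \frac{48192}{49}$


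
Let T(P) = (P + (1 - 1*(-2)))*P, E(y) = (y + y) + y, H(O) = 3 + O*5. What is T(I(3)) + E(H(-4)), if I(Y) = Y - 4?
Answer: -53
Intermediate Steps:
H(O) = 3 + 5*O
I(Y) = -4 + Y
E(y) = 3*y (E(y) = 2*y + y = 3*y)
T(P) = P*(3 + P) (T(P) = (P + (1 + 2))*P = (P + 3)*P = (3 + P)*P = P*(3 + P))
T(I(3)) + E(H(-4)) = (-4 + 3)*(3 + (-4 + 3)) + 3*(3 + 5*(-4)) = -(3 - 1) + 3*(3 - 20) = -1*2 + 3*(-17) = -2 - 51 = -53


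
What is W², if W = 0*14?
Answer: 0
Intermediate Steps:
W = 0
W² = 0² = 0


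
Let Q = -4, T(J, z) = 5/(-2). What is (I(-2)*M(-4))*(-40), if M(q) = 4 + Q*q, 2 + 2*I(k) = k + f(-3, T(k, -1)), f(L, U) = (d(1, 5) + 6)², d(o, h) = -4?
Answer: 0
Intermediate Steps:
T(J, z) = -5/2 (T(J, z) = 5*(-½) = -5/2)
f(L, U) = 4 (f(L, U) = (-4 + 6)² = 2² = 4)
I(k) = 1 + k/2 (I(k) = -1 + (k + 4)/2 = -1 + (4 + k)/2 = -1 + (2 + k/2) = 1 + k/2)
M(q) = 4 - 4*q
(I(-2)*M(-4))*(-40) = ((1 + (½)*(-2))*(4 - 4*(-4)))*(-40) = ((1 - 1)*(4 + 16))*(-40) = (0*20)*(-40) = 0*(-40) = 0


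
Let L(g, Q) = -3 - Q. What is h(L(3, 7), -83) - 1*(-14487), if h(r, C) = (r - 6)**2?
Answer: 14743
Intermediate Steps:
h(r, C) = (-6 + r)**2
h(L(3, 7), -83) - 1*(-14487) = (-6 + (-3 - 1*7))**2 - 1*(-14487) = (-6 + (-3 - 7))**2 + 14487 = (-6 - 10)**2 + 14487 = (-16)**2 + 14487 = 256 + 14487 = 14743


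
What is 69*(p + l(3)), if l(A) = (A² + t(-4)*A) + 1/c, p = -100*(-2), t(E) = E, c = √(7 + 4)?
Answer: 13593 + 69*√11/11 ≈ 13614.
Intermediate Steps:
c = √11 ≈ 3.3166
p = 200
l(A) = A² - 4*A + √11/11 (l(A) = (A² - 4*A) + 1/(√11) = (A² - 4*A) + √11/11 = A² - 4*A + √11/11)
69*(p + l(3)) = 69*(200 + (3² - 4*3 + √11/11)) = 69*(200 + (9 - 12 + √11/11)) = 69*(200 + (-3 + √11/11)) = 69*(197 + √11/11) = 13593 + 69*√11/11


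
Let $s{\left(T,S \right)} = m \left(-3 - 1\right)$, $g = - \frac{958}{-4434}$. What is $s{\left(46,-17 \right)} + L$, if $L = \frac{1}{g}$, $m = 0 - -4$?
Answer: $- \frac{5447}{479} \approx -11.372$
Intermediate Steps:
$m = 4$ ($m = 0 + 4 = 4$)
$g = \frac{479}{2217}$ ($g = \left(-958\right) \left(- \frac{1}{4434}\right) = \frac{479}{2217} \approx 0.21606$)
$L = \frac{2217}{479}$ ($L = \frac{1}{\frac{479}{2217}} = \frac{2217}{479} \approx 4.6284$)
$s{\left(T,S \right)} = -16$ ($s{\left(T,S \right)} = 4 \left(-3 - 1\right) = 4 \left(-4\right) = -16$)
$s{\left(46,-17 \right)} + L = -16 + \frac{2217}{479} = - \frac{5447}{479}$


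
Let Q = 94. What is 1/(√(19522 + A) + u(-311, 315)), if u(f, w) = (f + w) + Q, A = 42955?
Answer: -98/52873 + √62477/52873 ≈ 0.0028739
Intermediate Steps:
u(f, w) = 94 + f + w (u(f, w) = (f + w) + 94 = 94 + f + w)
1/(√(19522 + A) + u(-311, 315)) = 1/(√(19522 + 42955) + (94 - 311 + 315)) = 1/(√62477 + 98) = 1/(98 + √62477)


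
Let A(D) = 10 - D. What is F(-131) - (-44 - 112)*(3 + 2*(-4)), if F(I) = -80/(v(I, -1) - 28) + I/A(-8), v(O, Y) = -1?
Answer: -409519/522 ≈ -784.52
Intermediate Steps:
F(I) = 80/29 + I/18 (F(I) = -80/(-1 - 28) + I/(10 - 1*(-8)) = -80/(-29) + I/(10 + 8) = -80*(-1/29) + I/18 = 80/29 + I*(1/18) = 80/29 + I/18)
F(-131) - (-44 - 112)*(3 + 2*(-4)) = (80/29 + (1/18)*(-131)) - (-44 - 112)*(3 + 2*(-4)) = (80/29 - 131/18) - (-156)*(3 - 8) = -2359/522 - (-156)*(-5) = -2359/522 - 1*780 = -2359/522 - 780 = -409519/522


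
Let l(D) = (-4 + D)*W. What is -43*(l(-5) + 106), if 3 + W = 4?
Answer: -4171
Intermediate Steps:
W = 1 (W = -3 + 4 = 1)
l(D) = -4 + D (l(D) = (-4 + D)*1 = -4 + D)
-43*(l(-5) + 106) = -43*((-4 - 5) + 106) = -43*(-9 + 106) = -43*97 = -4171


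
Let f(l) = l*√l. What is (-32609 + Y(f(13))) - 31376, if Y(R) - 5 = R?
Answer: -63980 + 13*√13 ≈ -63933.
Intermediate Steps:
f(l) = l^(3/2)
Y(R) = 5 + R
(-32609 + Y(f(13))) - 31376 = (-32609 + (5 + 13^(3/2))) - 31376 = (-32609 + (5 + 13*√13)) - 31376 = (-32604 + 13*√13) - 31376 = -63980 + 13*√13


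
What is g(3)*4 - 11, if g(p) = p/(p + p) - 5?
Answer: -29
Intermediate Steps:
g(p) = -9/2 (g(p) = p/((2*p)) - 5 = (1/(2*p))*p - 5 = ½ - 5 = -9/2)
g(3)*4 - 11 = -9/2*4 - 11 = -18 - 11 = -29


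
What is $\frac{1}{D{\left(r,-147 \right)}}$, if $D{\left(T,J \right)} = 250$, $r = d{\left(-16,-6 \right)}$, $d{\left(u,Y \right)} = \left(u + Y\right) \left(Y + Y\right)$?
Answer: $\frac{1}{250} \approx 0.004$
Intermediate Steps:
$d{\left(u,Y \right)} = 2 Y \left(Y + u\right)$ ($d{\left(u,Y \right)} = \left(Y + u\right) 2 Y = 2 Y \left(Y + u\right)$)
$r = 264$ ($r = 2 \left(-6\right) \left(-6 - 16\right) = 2 \left(-6\right) \left(-22\right) = 264$)
$\frac{1}{D{\left(r,-147 \right)}} = \frac{1}{250}$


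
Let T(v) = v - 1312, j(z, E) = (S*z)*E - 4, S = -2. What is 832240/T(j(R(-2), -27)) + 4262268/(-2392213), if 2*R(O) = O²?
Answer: -249505520858/361224163 ≈ -690.72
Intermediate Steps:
R(O) = O²/2
j(z, E) = -4 - 2*E*z (j(z, E) = (-2*z)*E - 4 = -2*E*z - 4 = -4 - 2*E*z)
T(v) = -1312 + v
832240/T(j(R(-2), -27)) + 4262268/(-2392213) = 832240/(-1312 + (-4 - 2*(-27)*(½)*(-2)²)) + 4262268/(-2392213) = 832240/(-1312 + (-4 - 2*(-27)*(½)*4)) + 4262268*(-1/2392213) = 832240/(-1312 + (-4 - 2*(-27)*2)) - 4262268/2392213 = 832240/(-1312 + (-4 + 108)) - 4262268/2392213 = 832240/(-1312 + 104) - 4262268/2392213 = 832240/(-1208) - 4262268/2392213 = 832240*(-1/1208) - 4262268/2392213 = -104030/151 - 4262268/2392213 = -249505520858/361224163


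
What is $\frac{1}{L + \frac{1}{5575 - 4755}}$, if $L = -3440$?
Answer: $- \frac{820}{2820799} \approx -0.0002907$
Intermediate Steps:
$\frac{1}{L + \frac{1}{5575 - 4755}} = \frac{1}{-3440 + \frac{1}{5575 - 4755}} = \frac{1}{-3440 + \frac{1}{820}} = \frac{1}{- \frac{2820799}{820}} = - \frac{820}{2820799}$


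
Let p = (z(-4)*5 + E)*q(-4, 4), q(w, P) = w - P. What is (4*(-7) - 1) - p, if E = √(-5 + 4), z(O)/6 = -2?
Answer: -509 + 8*I ≈ -509.0 + 8.0*I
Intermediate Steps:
z(O) = -12 (z(O) = 6*(-2) = -12)
E = I (E = √(-1) = I ≈ 1.0*I)
p = 480 - 8*I (p = (-12*5 + I)*(-4 - 1*4) = (-60 + I)*(-4 - 4) = (-60 + I)*(-8) = 480 - 8*I ≈ 480.0 - 8.0*I)
(4*(-7) - 1) - p = (4*(-7) - 1) - (480 - 8*I) = (-28 - 1) + (-480 + 8*I) = -29 + (-480 + 8*I) = -509 + 8*I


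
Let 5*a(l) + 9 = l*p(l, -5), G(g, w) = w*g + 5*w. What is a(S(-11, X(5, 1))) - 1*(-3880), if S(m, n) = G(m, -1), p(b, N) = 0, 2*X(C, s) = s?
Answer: 19391/5 ≈ 3878.2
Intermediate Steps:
X(C, s) = s/2
G(g, w) = 5*w + g*w (G(g, w) = g*w + 5*w = 5*w + g*w)
S(m, n) = -5 - m (S(m, n) = -(5 + m) = -5 - m)
a(l) = -9/5 (a(l) = -9/5 + (l*0)/5 = -9/5 + (⅕)*0 = -9/5 + 0 = -9/5)
a(S(-11, X(5, 1))) - 1*(-3880) = -9/5 - 1*(-3880) = -9/5 + 3880 = 19391/5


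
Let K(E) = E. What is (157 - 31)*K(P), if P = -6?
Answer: -756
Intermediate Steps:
(157 - 31)*K(P) = (157 - 31)*(-6) = 126*(-6) = -756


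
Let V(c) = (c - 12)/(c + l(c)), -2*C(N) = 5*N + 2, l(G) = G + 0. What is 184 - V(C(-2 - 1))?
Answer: 4795/26 ≈ 184.42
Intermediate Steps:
l(G) = G
C(N) = -1 - 5*N/2 (C(N) = -(5*N + 2)/2 = -(2 + 5*N)/2 = -1 - 5*N/2)
V(c) = (-12 + c)/(2*c) (V(c) = (c - 12)/(c + c) = (-12 + c)/((2*c)) = (-12 + c)*(1/(2*c)) = (-12 + c)/(2*c))
184 - V(C(-2 - 1)) = 184 - (-12 + (-1 - 5*(-2 - 1)/2))/(2*(-1 - 5*(-2 - 1)/2)) = 184 - (-12 + (-1 - 5/2*(-3)))/(2*(-1 - 5/2*(-3))) = 184 - (-12 + (-1 + 15/2))/(2*(-1 + 15/2)) = 184 - (-12 + 13/2)/(2*13/2) = 184 - 2*(-11)/(2*13*2) = 184 - 1*(-11/26) = 184 + 11/26 = 4795/26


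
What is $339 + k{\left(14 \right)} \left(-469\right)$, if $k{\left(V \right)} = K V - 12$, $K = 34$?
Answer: $-217277$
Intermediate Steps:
$k{\left(V \right)} = -12 + 34 V$ ($k{\left(V \right)} = 34 V - 12 = -12 + 34 V$)
$339 + k{\left(14 \right)} \left(-469\right) = 339 + \left(-12 + 34 \cdot 14\right) \left(-469\right) = 339 + \left(-12 + 476\right) \left(-469\right) = 339 + 464 \left(-469\right) = 339 - 217616 = -217277$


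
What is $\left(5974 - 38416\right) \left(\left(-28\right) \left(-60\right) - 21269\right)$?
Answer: $635506338$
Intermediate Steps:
$\left(5974 - 38416\right) \left(\left(-28\right) \left(-60\right) - 21269\right) = - 32442 \left(1680 - 21269\right) = \left(-32442\right) \left(-19589\right) = 635506338$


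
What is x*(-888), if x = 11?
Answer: -9768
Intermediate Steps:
x*(-888) = 11*(-888) = -9768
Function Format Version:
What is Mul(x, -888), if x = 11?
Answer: -9768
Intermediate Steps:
Mul(x, -888) = Mul(11, -888) = -9768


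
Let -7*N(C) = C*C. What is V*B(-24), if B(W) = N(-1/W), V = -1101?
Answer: 367/1344 ≈ 0.27307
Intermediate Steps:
N(C) = -C**2/7 (N(C) = -C*C/7 = -C**2/7)
B(W) = -1/(7*W**2)
V*B(-24) = -(-1101)/(7*(-24)**2) = -(-1101)/(7*576) = -1101*(-1/4032) = 367/1344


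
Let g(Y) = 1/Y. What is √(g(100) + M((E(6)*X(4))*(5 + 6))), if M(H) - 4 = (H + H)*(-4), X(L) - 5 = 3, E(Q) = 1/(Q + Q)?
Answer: I*√49191/30 ≈ 7.393*I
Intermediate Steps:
E(Q) = 1/(2*Q)
X(L) = 8 (X(L) = 5 + 3 = 8)
M(H) = 4 - 8*H (M(H) = 4 + (H + H)*(-4) = 4 + (2*H)*(-4) = 4 - 8*H)
√(g(100) + M((E(6)*X(4))*(5 + 6))) = √(1/100 + (4 - 8*((½)/6)*8*(5 + 6))) = √(1/100 + (4 - 8*((½)*(⅙))*8*11)) = √(1/100 + (4 - 8*(1/12)*8*11)) = √(1/100 + (4 - 16*11/3)) = √(1/100 + (4 - 8*22/3)) = √(1/100 + (4 - 176/3)) = √(1/100 - 164/3) = √(-16397/300) = I*√49191/30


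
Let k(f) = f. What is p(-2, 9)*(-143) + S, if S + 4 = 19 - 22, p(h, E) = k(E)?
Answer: -1294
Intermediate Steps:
p(h, E) = E
S = -7 (S = -4 + (19 - 22) = -4 - 3 = -7)
p(-2, 9)*(-143) + S = 9*(-143) - 7 = -1287 - 7 = -1294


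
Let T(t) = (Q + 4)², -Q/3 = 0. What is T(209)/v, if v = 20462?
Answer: 8/10231 ≈ 0.00078194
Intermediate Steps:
Q = 0 (Q = -3*0 = 0)
T(t) = 16 (T(t) = (0 + 4)² = 4² = 16)
T(209)/v = 16/20462 = 16*(1/20462) = 8/10231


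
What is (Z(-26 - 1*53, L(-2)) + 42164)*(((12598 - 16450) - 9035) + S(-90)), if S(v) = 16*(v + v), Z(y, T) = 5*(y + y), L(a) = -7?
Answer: -652343858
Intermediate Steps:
Z(y, T) = 10*y (Z(y, T) = 5*(2*y) = 10*y)
S(v) = 32*v (S(v) = 16*(2*v) = 32*v)
(Z(-26 - 1*53, L(-2)) + 42164)*(((12598 - 16450) - 9035) + S(-90)) = (10*(-26 - 1*53) + 42164)*(((12598 - 16450) - 9035) + 32*(-90)) = (10*(-26 - 53) + 42164)*((-3852 - 9035) - 2880) = (10*(-79) + 42164)*(-12887 - 2880) = (-790 + 42164)*(-15767) = 41374*(-15767) = -652343858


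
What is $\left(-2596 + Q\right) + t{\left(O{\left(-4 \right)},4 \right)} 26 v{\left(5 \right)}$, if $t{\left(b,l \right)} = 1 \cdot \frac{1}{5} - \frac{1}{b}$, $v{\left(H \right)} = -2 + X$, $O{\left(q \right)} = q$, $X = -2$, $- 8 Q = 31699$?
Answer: $- \frac{264207}{40} \approx -6605.2$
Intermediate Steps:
$Q = - \frac{31699}{8}$ ($Q = \left(- \frac{1}{8}\right) 31699 = - \frac{31699}{8} \approx -3962.4$)
$v{\left(H \right)} = -4$ ($v{\left(H \right)} = -2 - 2 = -4$)
$t{\left(b,l \right)} = \frac{1}{5} - \frac{1}{b}$ ($t{\left(b,l \right)} = 1 \cdot \frac{1}{5} - \frac{1}{b} = \frac{1}{5} - \frac{1}{b}$)
$\left(-2596 + Q\right) + t{\left(O{\left(-4 \right)},4 \right)} 26 v{\left(5 \right)} = \left(-2596 - \frac{31699}{8}\right) + \frac{-5 - 4}{5 \left(-4\right)} 26 \left(-4\right) = - \frac{52467}{8} + \frac{1}{5} \left(- \frac{1}{4}\right) \left(-9\right) 26 \left(-4\right) = - \frac{52467}{8} + \frac{9}{20} \cdot 26 \left(-4\right) = - \frac{52467}{8} + \frac{117}{10} \left(-4\right) = - \frac{52467}{8} - \frac{234}{5} = - \frac{264207}{40}$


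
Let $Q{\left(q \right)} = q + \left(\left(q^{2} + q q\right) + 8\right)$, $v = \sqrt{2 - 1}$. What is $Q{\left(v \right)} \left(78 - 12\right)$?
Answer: $726$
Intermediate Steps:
$v = 1$ ($v = \sqrt{1} = 1$)
$Q{\left(q \right)} = 8 + q + 2 q^{2}$ ($Q{\left(q \right)} = q + \left(\left(q^{2} + q^{2}\right) + 8\right) = q + \left(2 q^{2} + 8\right) = q + \left(8 + 2 q^{2}\right) = 8 + q + 2 q^{2}$)
$Q{\left(v \right)} \left(78 - 12\right) = \left(8 + 1 + 2 \cdot 1^{2}\right) \left(78 - 12\right) = \left(8 + 1 + 2 \cdot 1\right) 66 = \left(8 + 1 + 2\right) 66 = 11 \cdot 66 = 726$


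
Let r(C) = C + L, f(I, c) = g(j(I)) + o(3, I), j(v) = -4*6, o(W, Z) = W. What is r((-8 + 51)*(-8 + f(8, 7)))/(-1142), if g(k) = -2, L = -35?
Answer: 168/571 ≈ 0.29422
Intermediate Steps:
j(v) = -24
f(I, c) = 1 (f(I, c) = -2 + 3 = 1)
r(C) = -35 + C (r(C) = C - 35 = -35 + C)
r((-8 + 51)*(-8 + f(8, 7)))/(-1142) = (-35 + (-8 + 51)*(-8 + 1))/(-1142) = (-35 + 43*(-7))*(-1/1142) = (-35 - 301)*(-1/1142) = -336*(-1/1142) = 168/571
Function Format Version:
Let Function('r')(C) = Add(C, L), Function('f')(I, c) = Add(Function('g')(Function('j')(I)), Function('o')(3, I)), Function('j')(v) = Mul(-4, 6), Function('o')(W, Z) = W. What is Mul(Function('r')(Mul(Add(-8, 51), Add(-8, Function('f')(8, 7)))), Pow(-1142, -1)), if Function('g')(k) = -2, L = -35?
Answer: Rational(168, 571) ≈ 0.29422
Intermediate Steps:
Function('j')(v) = -24
Function('f')(I, c) = 1 (Function('f')(I, c) = Add(-2, 3) = 1)
Function('r')(C) = Add(-35, C) (Function('r')(C) = Add(C, -35) = Add(-35, C))
Mul(Function('r')(Mul(Add(-8, 51), Add(-8, Function('f')(8, 7)))), Pow(-1142, -1)) = Mul(Add(-35, Mul(Add(-8, 51), Add(-8, 1))), Pow(-1142, -1)) = Mul(Add(-35, Mul(43, -7)), Rational(-1, 1142)) = Mul(Add(-35, -301), Rational(-1, 1142)) = Mul(-336, Rational(-1, 1142)) = Rational(168, 571)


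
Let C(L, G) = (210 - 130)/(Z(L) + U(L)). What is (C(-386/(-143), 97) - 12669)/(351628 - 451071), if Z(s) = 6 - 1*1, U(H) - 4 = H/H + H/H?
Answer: 139279/1093873 ≈ 0.12733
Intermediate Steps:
U(H) = 6 (U(H) = 4 + (H/H + H/H) = 4 + (1 + 1) = 4 + 2 = 6)
Z(s) = 5 (Z(s) = 6 - 1 = 5)
C(L, G) = 80/11 (C(L, G) = (210 - 130)/(5 + 6) = 80/11)
(C(-386/(-143), 97) - 12669)/(351628 - 451071) = (80/11 - 12669)/(351628 - 451071) = -139279/11/(-99443) = -139279/11*(-1/99443) = 139279/1093873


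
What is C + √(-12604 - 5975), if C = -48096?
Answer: -48096 + I*√18579 ≈ -48096.0 + 136.3*I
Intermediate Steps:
C + √(-12604 - 5975) = -48096 + √(-12604 - 5975) = -48096 + √(-18579) = -48096 + I*√18579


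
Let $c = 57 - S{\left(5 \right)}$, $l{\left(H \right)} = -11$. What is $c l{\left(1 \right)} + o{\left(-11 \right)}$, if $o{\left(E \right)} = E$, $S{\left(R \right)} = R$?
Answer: $-583$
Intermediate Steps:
$c = 52$ ($c = 57 - 5 = 52$)
$c l{\left(1 \right)} + o{\left(-11 \right)} = 52 \left(-11\right) - 11 = -572 - 11 = -583$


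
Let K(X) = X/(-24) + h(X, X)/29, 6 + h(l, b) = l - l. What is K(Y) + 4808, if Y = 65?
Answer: 3344339/696 ≈ 4805.1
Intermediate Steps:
h(l, b) = -6 (h(l, b) = -6 + (l - l) = -6 + 0 = -6)
K(X) = -6/29 - X/24 (K(X) = X/(-24) - 6/29 = X*(-1/24) - 6*1/29 = -X/24 - 6/29 = -6/29 - X/24)
K(Y) + 4808 = (-6/29 - 1/24*65) + 4808 = (-6/29 - 65/24) + 4808 = -2029/696 + 4808 = 3344339/696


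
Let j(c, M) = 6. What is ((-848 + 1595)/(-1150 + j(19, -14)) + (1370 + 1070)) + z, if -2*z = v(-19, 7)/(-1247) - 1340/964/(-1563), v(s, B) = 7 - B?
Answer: 1051176285059/430925352 ≈ 2439.3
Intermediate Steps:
z = -335/753366 (z = -((7 - 1*7)/(-1247) - 1340/964/(-1563))/2 = -((7 - 7)*(-1/1247) - 1340*1/964*(-1/1563))/2 = -(0*(-1/1247) - 335/241*(-1/1563))/2 = -(0 + 335/376683)/2 = -½*335/376683 = -335/753366 ≈ -0.00044467)
((-848 + 1595)/(-1150 + j(19, -14)) + (1370 + 1070)) + z = ((-848 + 1595)/(-1150 + 6) + (1370 + 1070)) - 335/753366 = (747/(-1144) + 2440) - 335/753366 = (747*(-1/1144) + 2440) - 335/753366 = (-747/1144 + 2440) - 335/753366 = 2790613/1144 - 335/753366 = 1051176285059/430925352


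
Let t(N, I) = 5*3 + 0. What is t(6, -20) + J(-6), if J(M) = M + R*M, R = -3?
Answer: 27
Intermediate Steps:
t(N, I) = 15 (t(N, I) = 15 + 0 = 15)
J(M) = -2*M (J(M) = M - 3*M = -2*M)
t(6, -20) + J(-6) = 15 - 2*(-6) = 15 + 12 = 27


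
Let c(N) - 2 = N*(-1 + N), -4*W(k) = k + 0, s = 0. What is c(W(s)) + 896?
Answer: 898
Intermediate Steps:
W(k) = -k/4 (W(k) = -(k + 0)/4 = -k/4)
c(N) = 2 + N*(-1 + N)
c(W(s)) + 896 = (2 + (-1/4*0)**2 - (-1)*0/4) + 896 = (2 + 0**2 - 1*0) + 896 = (2 + 0 + 0) + 896 = 2 + 896 = 898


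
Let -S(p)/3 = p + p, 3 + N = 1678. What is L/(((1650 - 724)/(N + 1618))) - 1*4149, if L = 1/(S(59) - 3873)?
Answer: -16240027391/3914202 ≈ -4149.0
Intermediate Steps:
N = 1675 (N = -3 + 1678 = 1675)
S(p) = -6*p (S(p) = -3*(p + p) = -6*p)
L = -1/4227 (L = 1/(-6*59 - 3873) = 1/(-354 - 3873) = 1/(-4227) = -1/4227 ≈ -0.00023657)
L/(((1650 - 724)/(N + 1618))) - 1*4149 = -(1675 + 1618)/(1650 - 724)/4227 - 1*4149 = -1/(4227*(926/3293)) - 4149 = -1/(4227*(926*(1/3293))) - 4149 = -1/(4227*926/3293) - 4149 = -1/4227*3293/926 - 4149 = -3293/3914202 - 4149 = -16240027391/3914202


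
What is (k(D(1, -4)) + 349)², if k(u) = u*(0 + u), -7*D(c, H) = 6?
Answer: 293676769/2401 ≈ 1.2231e+5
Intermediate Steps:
D(c, H) = -6/7 (D(c, H) = -⅐*6 = -6/7)
k(u) = u² (k(u) = u*u = u²)
(k(D(1, -4)) + 349)² = ((-6/7)² + 349)² = (36/49 + 349)² = (17137/49)² = 293676769/2401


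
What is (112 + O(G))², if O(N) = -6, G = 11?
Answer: 11236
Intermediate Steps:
(112 + O(G))² = (112 - 6)² = 106² = 11236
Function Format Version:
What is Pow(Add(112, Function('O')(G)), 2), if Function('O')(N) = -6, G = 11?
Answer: 11236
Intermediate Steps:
Pow(Add(112, Function('O')(G)), 2) = Pow(Add(112, -6), 2) = Pow(106, 2) = 11236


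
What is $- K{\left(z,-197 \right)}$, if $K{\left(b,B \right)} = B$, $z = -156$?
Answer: $197$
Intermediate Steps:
$- K{\left(z,-197 \right)} = \left(-1\right) \left(-197\right) = 197$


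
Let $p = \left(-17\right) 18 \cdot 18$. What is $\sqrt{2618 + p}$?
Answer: $17 i \sqrt{10} \approx 53.759 i$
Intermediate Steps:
$p = -5508$ ($p = \left(-306\right) 18 = -5508$)
$\sqrt{2618 + p} = \sqrt{2618 - 5508} = \sqrt{-2890} = 17 i \sqrt{10}$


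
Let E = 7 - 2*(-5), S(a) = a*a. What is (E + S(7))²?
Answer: 4356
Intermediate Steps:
S(a) = a²
E = 17 (E = 7 + 10 = 17)
(E + S(7))² = (17 + 7²)² = (17 + 49)² = 66² = 4356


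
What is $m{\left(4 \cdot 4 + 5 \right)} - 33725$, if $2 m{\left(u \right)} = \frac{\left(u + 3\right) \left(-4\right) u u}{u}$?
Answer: $-34733$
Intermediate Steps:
$m{\left(u \right)} = \frac{u \left(-12 - 4 u\right)}{2}$ ($m{\left(u \right)} = \frac{\left(u + 3\right) \left(-4\right) u u \frac{1}{u}}{2} = \frac{\left(3 + u\right) \left(-4\right) u u \frac{1}{u}}{2} = \frac{\left(-12 - 4 u\right) u u \frac{1}{u}}{2} = \frac{u \left(-12 - 4 u\right) u \frac{1}{u}}{2} = \frac{u^{2} \left(-12 - 4 u\right) \frac{1}{u}}{2} = \frac{u \left(-12 - 4 u\right)}{2}$)
$m{\left(4 \cdot 4 + 5 \right)} - 33725 = - 2 \left(4 \cdot 4 + 5\right) \left(3 + \left(4 \cdot 4 + 5\right)\right) - 33725 = - 2 \left(16 + 5\right) \left(3 + \left(16 + 5\right)\right) - 33725 = \left(-2\right) 21 \left(3 + 21\right) - 33725 = \left(-2\right) 21 \cdot 24 - 33725 = -1008 - 33725 = -34733$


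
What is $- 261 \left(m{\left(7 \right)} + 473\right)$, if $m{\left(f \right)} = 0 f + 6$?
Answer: $-125019$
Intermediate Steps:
$m{\left(f \right)} = 6$ ($m{\left(f \right)} = 0 + 6 = 6$)
$- 261 \left(m{\left(7 \right)} + 473\right) = - 261 \left(6 + 473\right) = \left(-261\right) 479 = -125019$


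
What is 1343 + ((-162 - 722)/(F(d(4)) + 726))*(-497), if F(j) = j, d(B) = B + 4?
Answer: 712555/367 ≈ 1941.6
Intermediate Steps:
d(B) = 4 + B
1343 + ((-162 - 722)/(F(d(4)) + 726))*(-497) = 1343 + ((-162 - 722)/((4 + 4) + 726))*(-497) = 1343 - 884/(8 + 726)*(-497) = 1343 - 884/734*(-497) = 1343 - 884*1/734*(-497) = 1343 - 442/367*(-497) = 1343 + 219674/367 = 712555/367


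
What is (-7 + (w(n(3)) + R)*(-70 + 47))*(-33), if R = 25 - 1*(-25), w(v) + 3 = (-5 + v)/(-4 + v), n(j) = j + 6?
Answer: 182556/5 ≈ 36511.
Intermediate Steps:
n(j) = 6 + j
w(v) = -3 + (-5 + v)/(-4 + v)
R = 50 (R = 25 + 25 = 50)
(-7 + (w(n(3)) + R)*(-70 + 47))*(-33) = (-7 + ((7 - 2*(6 + 3))/(-4 + (6 + 3)) + 50)*(-70 + 47))*(-33) = (-7 + ((7 - 2*9)/(-4 + 9) + 50)*(-23))*(-33) = (-7 + ((7 - 18)/5 + 50)*(-23))*(-33) = (-7 + ((⅕)*(-11) + 50)*(-23))*(-33) = (-7 + (-11/5 + 50)*(-23))*(-33) = (-7 + (239/5)*(-23))*(-33) = (-7 - 5497/5)*(-33) = -5532/5*(-33) = 182556/5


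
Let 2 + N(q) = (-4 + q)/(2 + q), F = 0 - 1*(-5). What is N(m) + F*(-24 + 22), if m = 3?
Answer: -61/5 ≈ -12.200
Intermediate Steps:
F = 5 (F = 0 + 5 = 5)
N(q) = -2 + (-4 + q)/(2 + q)
N(m) + F*(-24 + 22) = (-8 - 1*3)/(2 + 3) + 5*(-24 + 22) = (-8 - 3)/5 + 5*(-2) = (⅕)*(-11) - 10 = -11/5 - 10 = -61/5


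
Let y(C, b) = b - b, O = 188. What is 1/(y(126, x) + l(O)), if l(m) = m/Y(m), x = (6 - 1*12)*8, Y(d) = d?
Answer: 1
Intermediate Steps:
x = -48 (x = (6 - 12)*8 = -6*8 = -48)
l(m) = 1 (l(m) = m/m = 1)
y(C, b) = 0
1/(y(126, x) + l(O)) = 1/(0 + 1) = 1/1 = 1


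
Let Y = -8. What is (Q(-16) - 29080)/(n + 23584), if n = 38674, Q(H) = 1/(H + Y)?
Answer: -99703/213456 ≈ -0.46709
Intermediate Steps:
Q(H) = 1/(-8 + H) (Q(H) = 1/(H - 8) = 1/(-8 + H))
(Q(-16) - 29080)/(n + 23584) = (1/(-8 - 16) - 29080)/(38674 + 23584) = (1/(-24) - 29080)/62258 = (-1/24 - 29080)*(1/62258) = -697921/24*1/62258 = -99703/213456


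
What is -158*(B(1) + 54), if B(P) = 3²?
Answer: -9954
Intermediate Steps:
B(P) = 9
-158*(B(1) + 54) = -158*(9 + 54) = -158*63 = -9954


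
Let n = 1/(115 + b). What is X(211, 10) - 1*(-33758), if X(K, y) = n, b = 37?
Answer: 5131217/152 ≈ 33758.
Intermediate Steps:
n = 1/152 (n = 1/(115 + 37) = 1/152 ≈ 0.0065789)
X(K, y) = 1/152
X(211, 10) - 1*(-33758) = 1/152 - 1*(-33758) = 1/152 + 33758 = 5131217/152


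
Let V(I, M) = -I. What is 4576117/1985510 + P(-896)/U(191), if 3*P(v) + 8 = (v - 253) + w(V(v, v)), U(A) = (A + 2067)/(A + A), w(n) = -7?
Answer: -141975738987/2241640790 ≈ -63.336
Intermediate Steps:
U(A) = (2067 + A)/(2*A) (U(A) = (2067 + A)/((2*A)) = (2067 + A)*(1/(2*A)) = (2067 + A)/(2*A))
P(v) = -268/3 + v/3 (P(v) = -8/3 + ((v - 253) - 7)/3 = -8/3 + ((-253 + v) - 7)/3 = -8/3 + (-260 + v)/3 = -8/3 + (-260/3 + v/3) = -268/3 + v/3)
4576117/1985510 + P(-896)/U(191) = 4576117/1985510 + (-268/3 + (⅓)*(-896))/(((½)*(2067 + 191)/191)) = 4576117*(1/1985510) + (-268/3 - 896/3)/(((½)*(1/191)*2258)) = 4576117/1985510 - 388/1129/191 = 4576117/1985510 - 388*191/1129 = 4576117/1985510 - 74108/1129 = -141975738987/2241640790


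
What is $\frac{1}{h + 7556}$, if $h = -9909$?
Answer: $- \frac{1}{2353} \approx -0.00042499$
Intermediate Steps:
$\frac{1}{h + 7556} = \frac{1}{-9909 + 7556} = \frac{1}{-2353} = - \frac{1}{2353}$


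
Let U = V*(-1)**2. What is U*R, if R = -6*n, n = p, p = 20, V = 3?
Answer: -360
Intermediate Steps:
n = 20
R = -120 (R = -6*20 = -120)
U = 3 (U = 3*(-1)**2 = 3*1 = 3)
U*R = 3*(-120) = -360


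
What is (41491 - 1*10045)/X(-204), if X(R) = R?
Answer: -5241/34 ≈ -154.15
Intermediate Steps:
(41491 - 1*10045)/X(-204) = (41491 - 1*10045)/(-204) = (41491 - 10045)*(-1/204) = 31446*(-1/204) = -5241/34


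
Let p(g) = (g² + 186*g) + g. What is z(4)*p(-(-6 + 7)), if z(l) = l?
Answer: -744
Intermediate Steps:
p(g) = g² + 187*g
z(4)*p(-(-6 + 7)) = 4*((-(-6 + 7))*(187 - (-6 + 7))) = 4*((-1*1)*(187 - 1*1)) = 4*(-(187 - 1)) = 4*(-1*186) = 4*(-186) = -744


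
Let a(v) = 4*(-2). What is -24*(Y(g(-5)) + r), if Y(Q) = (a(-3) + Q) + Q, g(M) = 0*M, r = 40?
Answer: -768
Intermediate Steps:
a(v) = -8
g(M) = 0
Y(Q) = -8 + 2*Q (Y(Q) = (-8 + Q) + Q = -8 + 2*Q)
-24*(Y(g(-5)) + r) = -24*((-8 + 2*0) + 40) = -24*((-8 + 0) + 40) = -24*(-8 + 40) = -24*32 = -768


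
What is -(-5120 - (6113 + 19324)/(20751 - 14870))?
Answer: 30136157/5881 ≈ 5124.3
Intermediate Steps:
-(-5120 - (6113 + 19324)/(20751 - 14870)) = -(-5120 - 25437/5881) = -1*(-30136157/5881) = 30136157/5881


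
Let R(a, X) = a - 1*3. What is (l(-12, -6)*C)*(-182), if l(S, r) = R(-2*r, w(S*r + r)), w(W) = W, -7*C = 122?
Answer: 28548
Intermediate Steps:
C = -122/7 (C = -1/7*122 = -122/7 ≈ -17.429)
R(a, X) = -3 + a (R(a, X) = a - 3 = -3 + a)
l(S, r) = -3 - 2*r
(l(-12, -6)*C)*(-182) = ((-3 - 2*(-6))*(-122/7))*(-182) = ((-3 + 12)*(-122/7))*(-182) = (9*(-122/7))*(-182) = -1098/7*(-182) = 28548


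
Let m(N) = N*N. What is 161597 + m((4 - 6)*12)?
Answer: 162173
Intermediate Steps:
m(N) = N²
161597 + m((4 - 6)*12) = 161597 + ((4 - 6)*12)² = 161597 + (-2*12)² = 161597 + (-24)² = 161597 + 576 = 162173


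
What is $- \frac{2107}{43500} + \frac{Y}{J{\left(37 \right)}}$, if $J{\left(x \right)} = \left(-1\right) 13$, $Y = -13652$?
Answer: $\frac{593834609}{565500} \approx 1050.1$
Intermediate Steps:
$J{\left(x \right)} = -13$
$- \frac{2107}{43500} + \frac{Y}{J{\left(37 \right)}} = - \frac{2107}{43500} - \frac{13652}{-13} = \left(-2107\right) \frac{1}{43500} - - \frac{13652}{13} = - \frac{2107}{43500} + \frac{13652}{13} = \frac{593834609}{565500}$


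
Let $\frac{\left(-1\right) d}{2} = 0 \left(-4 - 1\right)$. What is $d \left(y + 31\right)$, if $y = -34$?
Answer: $0$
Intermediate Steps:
$d = 0$ ($d = - 2 \cdot 0 \left(-4 - 1\right) = - 2 \cdot 0 \left(-5\right) = \left(-2\right) 0 = 0$)
$d \left(y + 31\right) = 0 \left(-34 + 31\right) = 0 \left(-3\right) = 0$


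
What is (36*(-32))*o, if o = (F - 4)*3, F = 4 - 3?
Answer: 10368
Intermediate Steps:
F = 1
o = -9 (o = (1 - 4)*3 = -3*3 = -9)
(36*(-32))*o = (36*(-32))*(-9) = -1152*(-9) = 10368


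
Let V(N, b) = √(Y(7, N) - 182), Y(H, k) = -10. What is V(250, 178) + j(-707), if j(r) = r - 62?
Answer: -769 + 8*I*√3 ≈ -769.0 + 13.856*I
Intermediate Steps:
j(r) = -62 + r
V(N, b) = 8*I*√3 (V(N, b) = √(-10 - 182) = √(-192) = 8*I*√3)
V(250, 178) + j(-707) = 8*I*√3 + (-62 - 707) = 8*I*√3 - 769 = -769 + 8*I*√3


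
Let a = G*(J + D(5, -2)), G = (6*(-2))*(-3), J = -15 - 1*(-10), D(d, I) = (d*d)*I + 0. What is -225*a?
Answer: 445500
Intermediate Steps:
D(d, I) = I*d² (D(d, I) = d²*I + 0 = I*d² + 0 = I*d²)
J = -5 (J = -15 + 10 = -5)
G = 36 (G = -12*(-3) = 36)
a = -1980 (a = 36*(-5 - 2*5²) = 36*(-5 - 2*25) = 36*(-5 - 50) = 36*(-55) = -1980)
-225*a = -225*(-1980) = 445500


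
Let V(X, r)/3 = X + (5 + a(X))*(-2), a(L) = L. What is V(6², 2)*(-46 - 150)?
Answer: 27048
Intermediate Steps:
V(X, r) = -30 - 3*X (V(X, r) = 3*(X + (5 + X)*(-2)) = 3*(X + (-10 - 2*X)) = 3*(-10 - X) = -30 - 3*X)
V(6², 2)*(-46 - 150) = (-30 - 3*6²)*(-46 - 150) = (-30 - 3*36)*(-196) = (-30 - 108)*(-196) = -138*(-196) = 27048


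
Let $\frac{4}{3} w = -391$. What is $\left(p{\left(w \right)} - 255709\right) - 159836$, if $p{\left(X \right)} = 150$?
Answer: $-415395$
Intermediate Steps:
$w = - \frac{1173}{4}$ ($w = \frac{3}{4} \left(-391\right) = - \frac{1173}{4} \approx -293.25$)
$\left(p{\left(w \right)} - 255709\right) - 159836 = \left(150 - 255709\right) - 159836 = -255559 - 159836 = -415395$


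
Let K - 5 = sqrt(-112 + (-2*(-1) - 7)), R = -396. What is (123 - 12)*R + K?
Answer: -43951 + 3*I*sqrt(13) ≈ -43951.0 + 10.817*I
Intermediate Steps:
K = 5 + 3*I*sqrt(13) (K = 5 + sqrt(-112 + (-2*(-1) - 7)) = 5 + sqrt(-112 + (2 - 7)) = 5 + sqrt(-112 - 5) = 5 + sqrt(-117) = 5 + 3*I*sqrt(13) ≈ 5.0 + 10.817*I)
(123 - 12)*R + K = (123 - 12)*(-396) + (5 + 3*I*sqrt(13)) = 111*(-396) + (5 + 3*I*sqrt(13)) = -43956 + (5 + 3*I*sqrt(13)) = -43951 + 3*I*sqrt(13)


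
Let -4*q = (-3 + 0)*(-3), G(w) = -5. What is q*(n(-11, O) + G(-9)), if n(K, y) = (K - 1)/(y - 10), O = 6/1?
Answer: 9/2 ≈ 4.5000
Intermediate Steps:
O = 6 (O = 6*1 = 6)
n(K, y) = (-1 + K)/(-10 + y)
q = -9/4 (q = -(-3 + 0)*(-3)/4 = -(-3)*(-3)/4 = -¼*9 = -9/4 ≈ -2.2500)
q*(n(-11, O) + G(-9)) = -9*((-1 - 11)/(-10 + 6) - 5)/4 = -9*(-12/(-4) - 5)/4 = -9*(-¼*(-12) - 5)/4 = -9*(3 - 5)/4 = -9/4*(-2) = 9/2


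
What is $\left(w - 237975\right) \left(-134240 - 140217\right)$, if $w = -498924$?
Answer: $202247088843$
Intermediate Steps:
$\left(w - 237975\right) \left(-134240 - 140217\right) = \left(-498924 - 237975\right) \left(-134240 - 140217\right) = \left(-736899\right) \left(-274457\right) = 202247088843$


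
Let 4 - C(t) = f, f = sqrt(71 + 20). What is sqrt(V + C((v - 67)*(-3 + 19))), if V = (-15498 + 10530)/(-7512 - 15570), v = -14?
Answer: sqrt(62382952 - 14799409*sqrt(91))/3847 ≈ 2.3074*I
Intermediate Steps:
f = sqrt(91) ≈ 9.5394
V = 828/3847 (V = -4968/(-23082) = -4968*(-1/23082) = 828/3847 ≈ 0.21523)
C(t) = 4 - sqrt(91)
sqrt(V + C((v - 67)*(-3 + 19))) = sqrt(828/3847 + (4 - sqrt(91))) = sqrt(16216/3847 - sqrt(91))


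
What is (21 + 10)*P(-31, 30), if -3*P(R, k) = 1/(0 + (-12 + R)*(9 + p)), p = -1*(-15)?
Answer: 31/3096 ≈ 0.010013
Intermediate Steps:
p = 15
P(R, k) = -1/(3*(-288 + 24*R)) (P(R, k) = -1/(3*(0 + (-12 + R)*(9 + 15))) = -1/(3*(0 + (-12 + R)*24)) = -1/(3*(0 + (-288 + 24*R))) = -1/(3*(-288 + 24*R)))
(21 + 10)*P(-31, 30) = (21 + 10)*(-1/(-864 + 72*(-31))) = 31*(-1/(-864 - 2232)) = 31*(-1/(-3096)) = 31*(-1*(-1/3096)) = 31*(1/3096) = 31/3096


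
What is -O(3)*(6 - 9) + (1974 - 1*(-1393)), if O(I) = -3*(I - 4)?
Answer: 3376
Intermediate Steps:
O(I) = 12 - 3*I (O(I) = -3*(-4 + I) = 12 - 3*I)
-O(3)*(6 - 9) + (1974 - 1*(-1393)) = -(12 - 3*3)*(6 - 9) + (1974 - 1*(-1393)) = -(12 - 9)*(-3) + (1974 + 1393) = -3*(-3) + 3367 = -1*(-9) + 3367 = 9 + 3367 = 3376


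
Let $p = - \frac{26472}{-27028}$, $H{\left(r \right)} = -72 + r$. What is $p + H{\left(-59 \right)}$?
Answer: $- \frac{878549}{6757} \approx -130.02$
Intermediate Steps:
$p = \frac{6618}{6757}$ ($p = \left(-26472\right) \left(- \frac{1}{27028}\right) = \frac{6618}{6757} \approx 0.97943$)
$p + H{\left(-59 \right)} = \frac{6618}{6757} - 131 = - \frac{878549}{6757}$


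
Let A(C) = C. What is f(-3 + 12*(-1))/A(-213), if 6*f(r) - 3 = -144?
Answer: 47/426 ≈ 0.11033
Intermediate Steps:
f(r) = -47/2 (f(r) = ½ + (⅙)*(-144) = ½ - 24 = -47/2)
f(-3 + 12*(-1))/A(-213) = -47/2/(-213) = -47/2*(-1/213) = 47/426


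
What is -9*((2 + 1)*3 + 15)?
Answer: -216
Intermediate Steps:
-9*((2 + 1)*3 + 15) = -9*(3*3 + 15) = -9*(9 + 15) = -9*24 = -216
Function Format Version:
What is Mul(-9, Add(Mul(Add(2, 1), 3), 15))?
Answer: -216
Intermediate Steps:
Mul(-9, Add(Mul(Add(2, 1), 3), 15)) = Mul(-9, Add(Mul(3, 3), 15)) = Mul(-9, Add(9, 15)) = Mul(-9, 24) = -216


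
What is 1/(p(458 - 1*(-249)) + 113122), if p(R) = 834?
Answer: 1/113956 ≈ 8.7753e-6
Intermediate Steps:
1/(p(458 - 1*(-249)) + 113122) = 1/(834 + 113122) = 1/113956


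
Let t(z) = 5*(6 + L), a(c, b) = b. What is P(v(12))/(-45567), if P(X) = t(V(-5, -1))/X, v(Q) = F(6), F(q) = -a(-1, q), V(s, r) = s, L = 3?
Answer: 5/30378 ≈ 0.00016459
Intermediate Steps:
t(z) = 45 (t(z) = 5*(6 + 3) = 5*9 = 45)
F(q) = -q
v(Q) = -6 (v(Q) = -1*6 = -6)
P(X) = 45/X
P(v(12))/(-45567) = (45/(-6))/(-45567) = (45*(-1/6))*(-1/45567) = -15/2*(-1/45567) = 5/30378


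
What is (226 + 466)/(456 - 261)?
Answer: 692/195 ≈ 3.5487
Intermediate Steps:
(226 + 466)/(456 - 261) = 692/195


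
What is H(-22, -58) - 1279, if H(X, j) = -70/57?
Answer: -72973/57 ≈ -1280.2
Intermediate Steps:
H(X, j) = -70/57 (H(X, j) = -70*1/57 = -70/57)
H(-22, -58) - 1279 = -70/57 - 1279 = -72973/57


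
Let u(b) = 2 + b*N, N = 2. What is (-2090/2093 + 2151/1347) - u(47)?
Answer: -89654401/939757 ≈ -95.402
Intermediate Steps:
u(b) = 2 + 2*b (u(b) = 2 + b*2 = 2 + 2*b)
(-2090/2093 + 2151/1347) - u(47) = (-2090/2093 + 2151/1347) - (2 + 2*47) = (-2090*1/2093 + 2151*(1/1347)) - (2 + 94) = (-2090/2093 + 717/449) - 1*96 = 562271/939757 - 96 = -89654401/939757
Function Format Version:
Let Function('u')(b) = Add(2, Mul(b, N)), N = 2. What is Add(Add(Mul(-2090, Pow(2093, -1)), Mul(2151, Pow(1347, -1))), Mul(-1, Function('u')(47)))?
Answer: Rational(-89654401, 939757) ≈ -95.402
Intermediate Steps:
Function('u')(b) = Add(2, Mul(2, b)) (Function('u')(b) = Add(2, Mul(b, 2)) = Add(2, Mul(2, b)))
Add(Add(Mul(-2090, Pow(2093, -1)), Mul(2151, Pow(1347, -1))), Mul(-1, Function('u')(47))) = Add(Add(Mul(-2090, Pow(2093, -1)), Mul(2151, Pow(1347, -1))), Mul(-1, Add(2, Mul(2, 47)))) = Add(Add(Mul(-2090, Rational(1, 2093)), Mul(2151, Rational(1, 1347))), Mul(-1, Add(2, 94))) = Add(Add(Rational(-2090, 2093), Rational(717, 449)), Mul(-1, 96)) = Add(Rational(562271, 939757), -96) = Rational(-89654401, 939757)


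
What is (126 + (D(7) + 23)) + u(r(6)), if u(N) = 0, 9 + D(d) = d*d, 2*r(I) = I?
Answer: 189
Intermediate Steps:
r(I) = I/2
D(d) = -9 + d² (D(d) = -9 + d*d = -9 + d²)
(126 + (D(7) + 23)) + u(r(6)) = (126 + ((-9 + 7²) + 23)) + 0 = (126 + ((-9 + 49) + 23)) + 0 = (126 + (40 + 23)) + 0 = (126 + 63) + 0 = 189 + 0 = 189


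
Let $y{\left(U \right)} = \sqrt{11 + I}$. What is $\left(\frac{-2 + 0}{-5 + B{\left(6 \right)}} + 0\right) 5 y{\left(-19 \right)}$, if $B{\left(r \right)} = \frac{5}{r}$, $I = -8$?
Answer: $\frac{12 \sqrt{3}}{5} \approx 4.1569$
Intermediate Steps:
$y{\left(U \right)} = \sqrt{3}$ ($y{\left(U \right)} = \sqrt{11 - 8} = \sqrt{3}$)
$\left(\frac{-2 + 0}{-5 + B{\left(6 \right)}} + 0\right) 5 y{\left(-19 \right)} = \left(\frac{-2 + 0}{-5 + \frac{5}{6}} + 0\right) 5 \sqrt{3} = \left(- \frac{2}{-5 + 5 \cdot \frac{1}{6}} + 0\right) 5 \sqrt{3} = \left(- \frac{2}{-5 + \frac{5}{6}} + 0\right) 5 \sqrt{3} = \left(- \frac{2}{- \frac{25}{6}} + 0\right) 5 \sqrt{3} = \left(\left(-2\right) \left(- \frac{6}{25}\right) + 0\right) 5 \sqrt{3} = \left(\frac{12}{25} + 0\right) 5 \sqrt{3} = \frac{12}{25} \cdot 5 \sqrt{3} = \frac{12 \sqrt{3}}{5}$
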